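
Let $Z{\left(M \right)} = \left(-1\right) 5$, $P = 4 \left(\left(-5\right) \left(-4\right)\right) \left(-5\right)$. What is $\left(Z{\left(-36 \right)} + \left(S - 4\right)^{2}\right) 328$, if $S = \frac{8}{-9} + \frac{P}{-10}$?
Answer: $\frac{32619928}{81} \approx 4.0272 \cdot 10^{5}$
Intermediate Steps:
$P = -400$ ($P = 4 \cdot 20 \left(-5\right) = 80 \left(-5\right) = -400$)
$Z{\left(M \right)} = -5$
$S = \frac{352}{9}$ ($S = \frac{8}{-9} - \frac{400}{-10} = 8 \left(- \frac{1}{9}\right) - -40 = - \frac{8}{9} + 40 = \frac{352}{9} \approx 39.111$)
$\left(Z{\left(-36 \right)} + \left(S - 4\right)^{2}\right) 328 = \left(-5 + \left(\frac{352}{9} - 4\right)^{2}\right) 328 = \left(-5 + \left(\frac{316}{9}\right)^{2}\right) 328 = \left(-5 + \frac{99856}{81}\right) 328 = \frac{99451}{81} \cdot 328 = \frac{32619928}{81}$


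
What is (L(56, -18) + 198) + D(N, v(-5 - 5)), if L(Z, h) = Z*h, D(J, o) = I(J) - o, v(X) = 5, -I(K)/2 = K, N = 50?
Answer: -915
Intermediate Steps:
I(K) = -2*K
D(J, o) = -o - 2*J (D(J, o) = -2*J - o = -o - 2*J)
(L(56, -18) + 198) + D(N, v(-5 - 5)) = (56*(-18) + 198) + (-1*5 - 2*50) = (-1008 + 198) + (-5 - 100) = -810 - 105 = -915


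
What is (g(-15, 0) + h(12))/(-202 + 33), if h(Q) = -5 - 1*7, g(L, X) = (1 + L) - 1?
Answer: 27/169 ≈ 0.15976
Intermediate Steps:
g(L, X) = L
h(Q) = -12 (h(Q) = -5 - 7 = -12)
(g(-15, 0) + h(12))/(-202 + 33) = (-15 - 12)/(-202 + 33) = -27/(-169) = -27*(-1/169) = 27/169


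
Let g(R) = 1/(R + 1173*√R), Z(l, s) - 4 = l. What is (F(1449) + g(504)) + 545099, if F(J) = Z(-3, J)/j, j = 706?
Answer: 529318412579669/971050050 + 391*√14/38511900 ≈ 5.4510e+5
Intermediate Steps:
Z(l, s) = 4 + l
F(J) = 1/706 (F(J) = (4 - 3)/706 = 1*(1/706) = 1/706)
(F(1449) + g(504)) + 545099 = (1/706 + 1/(504 + 1173*√504)) + 545099 = (1/706 + 1/(504 + 1173*(6*√14))) + 545099 = (1/706 + 1/(504 + 7038*√14)) + 545099 = 384839895/706 + 1/(504 + 7038*√14)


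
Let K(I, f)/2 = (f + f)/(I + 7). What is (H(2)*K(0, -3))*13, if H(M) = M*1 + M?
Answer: -624/7 ≈ -89.143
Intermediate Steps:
H(M) = 2*M (H(M) = M + M = 2*M)
K(I, f) = 4*f/(7 + I) (K(I, f) = 2*((f + f)/(I + 7)) = 2*((2*f)/(7 + I)) = 2*(2*f/(7 + I)) = 4*f/(7 + I))
(H(2)*K(0, -3))*13 = ((2*2)*(4*(-3)/(7 + 0)))*13 = (4*(4*(-3)/7))*13 = (4*(4*(-3)*(1/7)))*13 = (4*(-12/7))*13 = -48/7*13 = -624/7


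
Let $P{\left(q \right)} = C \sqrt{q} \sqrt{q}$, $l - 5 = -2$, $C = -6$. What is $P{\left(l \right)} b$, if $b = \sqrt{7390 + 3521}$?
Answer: $- 18 \sqrt{10911} \approx -1880.2$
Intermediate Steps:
$l = 3$ ($l = 5 - 2 = 3$)
$P{\left(q \right)} = - 6 q$ ($P{\left(q \right)} = - 6 \sqrt{q} \sqrt{q} = - 6 q$)
$b = \sqrt{10911} \approx 104.46$
$P{\left(l \right)} b = \left(-6\right) 3 \sqrt{10911} = - 18 \sqrt{10911}$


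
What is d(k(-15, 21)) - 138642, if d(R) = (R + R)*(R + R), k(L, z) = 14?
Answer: -137858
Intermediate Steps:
d(R) = 4*R**2 (d(R) = (2*R)*(2*R) = 4*R**2)
d(k(-15, 21)) - 138642 = 4*14**2 - 138642 = 4*196 - 138642 = 784 - 138642 = -137858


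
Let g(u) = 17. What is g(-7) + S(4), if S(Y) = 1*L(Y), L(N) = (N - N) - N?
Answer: 13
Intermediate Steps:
L(N) = -N (L(N) = 0 - N = -N)
S(Y) = -Y (S(Y) = 1*(-Y) = -Y)
g(-7) + S(4) = 17 - 1*4 = 17 - 4 = 13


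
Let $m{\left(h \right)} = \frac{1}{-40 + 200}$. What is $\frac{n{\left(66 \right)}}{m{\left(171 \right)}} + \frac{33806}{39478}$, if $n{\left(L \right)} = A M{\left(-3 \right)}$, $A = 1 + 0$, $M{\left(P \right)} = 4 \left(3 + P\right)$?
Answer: $\frac{16903}{19739} \approx 0.85633$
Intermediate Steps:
$m{\left(h \right)} = \frac{1}{160}$
$M{\left(P \right)} = 12 + 4 P$
$A = 1$
$n{\left(L \right)} = 0$ ($n{\left(L \right)} = 1 \left(12 + 4 \left(-3\right)\right) = 1 \left(12 - 12\right) = 1 \cdot 0 = 0$)
$\frac{n{\left(66 \right)}}{m{\left(171 \right)}} + \frac{33806}{39478} = 0 \frac{1}{\frac{1}{160}} + \frac{33806}{39478} = 0 \cdot 160 + 33806 \cdot \frac{1}{39478} = 0 + \frac{16903}{19739} = \frac{16903}{19739}$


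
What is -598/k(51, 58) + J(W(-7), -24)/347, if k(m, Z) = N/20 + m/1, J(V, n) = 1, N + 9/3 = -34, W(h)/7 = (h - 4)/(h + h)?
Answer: -4149137/341101 ≈ -12.164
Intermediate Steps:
W(h) = 7*(-4 + h)/(2*h) (W(h) = 7*((h - 4)/(h + h)) = 7*((-4 + h)/((2*h))) = 7*((-4 + h)*(1/(2*h))) = 7*((-4 + h)/(2*h)) = 7*(-4 + h)/(2*h))
N = -37 (N = -3 - 34 = -37)
k(m, Z) = -37/20 + m (k(m, Z) = -37/20 + m/1 = -37*1/20 + m*1 = -37/20 + m)
-598/k(51, 58) + J(W(-7), -24)/347 = -598/(-37/20 + 51) + 1/347 = -598/983/20 + 1*(1/347) = -598*20/983 + 1/347 = -11960/983 + 1/347 = -4149137/341101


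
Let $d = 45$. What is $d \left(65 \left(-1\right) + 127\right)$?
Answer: $2790$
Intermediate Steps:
$d \left(65 \left(-1\right) + 127\right) = 45 \left(65 \left(-1\right) + 127\right) = 45 \left(-65 + 127\right) = 45 \cdot 62 = 2790$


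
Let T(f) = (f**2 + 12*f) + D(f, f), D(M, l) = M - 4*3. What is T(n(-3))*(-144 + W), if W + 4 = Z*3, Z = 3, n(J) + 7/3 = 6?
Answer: -61438/9 ≈ -6826.4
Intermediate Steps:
n(J) = 11/3 (n(J) = -7/3 + 6 = 11/3)
D(M, l) = -12 + M (D(M, l) = M - 12 = -12 + M)
W = 5 (W = -4 + 3*3 = -4 + 9 = 5)
T(f) = -12 + f**2 + 13*f (T(f) = (f**2 + 12*f) + (-12 + f) = -12 + f**2 + 13*f)
T(n(-3))*(-144 + W) = (-12 + (11/3)**2 + 13*(11/3))*(-144 + 5) = (-12 + 121/9 + 143/3)*(-139) = (442/9)*(-139) = -61438/9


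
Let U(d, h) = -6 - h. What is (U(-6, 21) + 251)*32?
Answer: 7168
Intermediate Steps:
(U(-6, 21) + 251)*32 = ((-6 - 1*21) + 251)*32 = ((-6 - 21) + 251)*32 = (-27 + 251)*32 = 224*32 = 7168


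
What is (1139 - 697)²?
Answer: 195364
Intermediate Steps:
(1139 - 697)² = 442² = 195364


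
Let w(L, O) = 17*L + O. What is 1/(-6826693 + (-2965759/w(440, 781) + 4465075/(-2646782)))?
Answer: -21865066102/149273980306582799 ≈ -1.4648e-7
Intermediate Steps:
w(L, O) = O + 17*L
1/(-6826693 + (-2965759/w(440, 781) + 4465075/(-2646782))) = 1/(-6826693 + (-2965759/(781 + 17*440) + 4465075/(-2646782))) = 1/(-6826693 + (-2965759/(781 + 7480) + 4465075*(-1/2646782))) = 1/(-6826693 + (-2965759/8261 - 4465075/2646782)) = 1/(-6826693 - 7886603522113/21865066102) = 1/(-149273980306582799/21865066102) = -21865066102/149273980306582799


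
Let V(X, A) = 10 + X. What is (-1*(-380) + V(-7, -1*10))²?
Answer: 146689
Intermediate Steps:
(-1*(-380) + V(-7, -1*10))² = (-1*(-380) + (10 - 7))² = (380 + 3)² = 383² = 146689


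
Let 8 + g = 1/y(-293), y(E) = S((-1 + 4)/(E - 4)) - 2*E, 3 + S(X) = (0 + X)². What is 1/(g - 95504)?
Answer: -5713984/545754030007 ≈ -1.0470e-5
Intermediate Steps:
S(X) = -3 + X² (S(X) = -3 + (0 + X)² = -3 + X²)
y(E) = -3 - 2*E + 9/(-4 + E)² (y(E) = (-3 + ((-1 + 4)/(E - 4))²) - 2*E = (-3 + (3/(-4 + E))²) - 2*E = (-3 + 9/(-4 + E)²) - 2*E = -3 - 2*E + 9/(-4 + E)²)
g = -45702071/5713984 (g = -8 + 1/(-3 - 2*(-293) + 9/(-4 - 293)²) = -8 + 1/(-3 + 586 + 9/(-297)²) = -8 + 1/(-3 + 586 + 9*(1/88209)) = -8 + 1/(-3 + 586 + 1/9801) = -8 + 1/(5713984/9801) = -8 + 9801/5713984 = -45702071/5713984 ≈ -7.9983)
1/(g - 95504) = 1/(-45702071/5713984 - 95504) = 1/(-545754030007/5713984) = -5713984/545754030007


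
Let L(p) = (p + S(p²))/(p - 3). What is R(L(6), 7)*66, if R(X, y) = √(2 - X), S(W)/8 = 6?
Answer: 264*I ≈ 264.0*I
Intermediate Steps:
S(W) = 48 (S(W) = 8*6 = 48)
L(p) = (48 + p)/(-3 + p) (L(p) = (p + 48)/(p - 3) = (48 + p)/(-3 + p))
R(L(6), 7)*66 = √(2 - (48 + 6)/(-3 + 6))*66 = √(2 - 54/3)*66 = √(2 - 1*18)*66 = √(2 - 18)*66 = √(-16)*66 = (4*I)*66 = 264*I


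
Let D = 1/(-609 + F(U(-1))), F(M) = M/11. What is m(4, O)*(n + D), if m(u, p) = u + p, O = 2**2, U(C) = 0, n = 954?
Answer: 4647880/609 ≈ 7632.0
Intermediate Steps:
O = 4
F(M) = M/11 (F(M) = M*(1/11) = M/11)
m(u, p) = p + u
D = -1/609 (D = 1/(-609 + (1/11)*0) = 1/(-609 + 0) = 1/(-609) = -1/609 ≈ -0.0016420)
m(4, O)*(n + D) = (4 + 4)*(954 - 1/609) = 8*(580985/609) = 4647880/609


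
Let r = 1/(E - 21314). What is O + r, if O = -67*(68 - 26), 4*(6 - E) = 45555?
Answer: -368034622/130787 ≈ -2814.0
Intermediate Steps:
E = -45531/4 (E = 6 - 1/4*45555 = 6 - 45555/4 = -45531/4 ≈ -11383.)
r = -4/130787 (r = 1/(-45531/4 - 21314) = 1/(-130787/4) = -4/130787 ≈ -3.0584e-5)
O = -2814 (O = -67*42 = -2814)
O + r = -2814 - 4/130787 = -368034622/130787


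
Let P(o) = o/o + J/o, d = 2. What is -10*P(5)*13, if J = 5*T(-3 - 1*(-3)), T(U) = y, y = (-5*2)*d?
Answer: 2470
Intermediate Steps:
y = -20 (y = -5*2*2 = -10*2 = -20)
T(U) = -20
J = -100 (J = 5*(-20) = -100)
P(o) = 1 - 100/o (P(o) = o/o - 100/o = 1 - 100/o)
-10*P(5)*13 = -10*(-100 + 5)/5*13 = -2*(-95)*13 = -10*(-19)*13 = 190*13 = 2470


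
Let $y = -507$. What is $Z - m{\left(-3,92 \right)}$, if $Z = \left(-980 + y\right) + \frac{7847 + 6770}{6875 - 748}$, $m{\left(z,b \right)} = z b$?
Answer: $- \frac{7405180}{6127} \approx -1208.6$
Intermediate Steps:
$m{\left(z,b \right)} = b z$
$Z = - \frac{9096232}{6127}$ ($Z = \left(-980 - 507\right) + \frac{7847 + 6770}{6875 - 748} = -1487 + \frac{14617}{6127} = - \frac{9096232}{6127} \approx -1484.6$)
$Z - m{\left(-3,92 \right)} = - \frac{9096232}{6127} - 92 \left(-3\right) = - \frac{9096232}{6127} - -276 = - \frac{9096232}{6127} + 276 = - \frac{7405180}{6127}$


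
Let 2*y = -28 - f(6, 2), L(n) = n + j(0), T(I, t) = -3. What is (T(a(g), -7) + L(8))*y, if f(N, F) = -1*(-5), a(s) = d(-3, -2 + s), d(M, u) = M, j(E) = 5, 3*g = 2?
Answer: -165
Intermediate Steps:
g = ⅔ (g = (⅓)*2 = ⅔ ≈ 0.66667)
a(s) = -3
L(n) = 5 + n (L(n) = n + 5 = 5 + n)
f(N, F) = 5
y = -33/2 (y = (-28 - 1*5)/2 = (-28 - 5)/2 = (½)*(-33) = -33/2 ≈ -16.500)
(T(a(g), -7) + L(8))*y = (-3 + (5 + 8))*(-33/2) = (-3 + 13)*(-33/2) = 10*(-33/2) = -165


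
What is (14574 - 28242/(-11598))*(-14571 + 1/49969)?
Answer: -20515078940924202/96590077 ≈ -2.1239e+8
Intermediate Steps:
(14574 - 28242/(-11598))*(-14571 + 1/49969) = (14574 - 28242*(-1/11598))*(-14571 + 1/49969) = (14574 + 4707/1933)*(-728098298/49969) = (28176249/1933)*(-728098298/49969) = -20515078940924202/96590077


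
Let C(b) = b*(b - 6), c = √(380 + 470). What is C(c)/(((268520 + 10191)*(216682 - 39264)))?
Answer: 425/24724174099 - 15*√34/24724174099 ≈ 1.3652e-8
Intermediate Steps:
c = 5*√34 (c = √850 = 5*√34 ≈ 29.155)
C(b) = b*(-6 + b)
C(c)/(((268520 + 10191)*(216682 - 39264))) = ((5*√34)*(-6 + 5*√34))/(((268520 + 10191)*(216682 - 39264))) = (5*√34*(-6 + 5*√34))/((278711*177418)) = (5*√34*(-6 + 5*√34))/49448348198 = (5*√34*(-6 + 5*√34))*(1/49448348198) = 5*√34*(-6 + 5*√34)/49448348198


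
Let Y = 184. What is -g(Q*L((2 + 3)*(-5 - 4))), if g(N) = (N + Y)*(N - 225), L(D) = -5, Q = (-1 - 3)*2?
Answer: 41440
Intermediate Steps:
Q = -8 (Q = -4*2 = -8)
g(N) = (-225 + N)*(184 + N) (g(N) = (N + 184)*(N - 225) = (184 + N)*(-225 + N) = (-225 + N)*(184 + N))
-g(Q*L((2 + 3)*(-5 - 4))) = -(-41400 + (-8*(-5))² - (-328)*(-5)) = -(-41400 + 40² - 41*40) = -(-41400 + 1600 - 1640) = -1*(-41440) = 41440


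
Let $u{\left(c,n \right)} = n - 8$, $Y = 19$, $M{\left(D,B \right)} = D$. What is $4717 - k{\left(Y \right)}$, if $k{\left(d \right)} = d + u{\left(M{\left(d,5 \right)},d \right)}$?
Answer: $4687$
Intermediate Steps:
$u{\left(c,n \right)} = -8 + n$ ($u{\left(c,n \right)} = n - 8 = -8 + n$)
$k{\left(d \right)} = -8 + 2 d$ ($k{\left(d \right)} = d + \left(-8 + d\right) = -8 + 2 d$)
$4717 - k{\left(Y \right)} = 4717 - \left(-8 + 2 \cdot 19\right) = 4717 - \left(-8 + 38\right) = 4717 - 30 = 4687$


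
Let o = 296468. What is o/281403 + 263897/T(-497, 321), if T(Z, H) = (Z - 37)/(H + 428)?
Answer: -18540545298949/50089734 ≈ -3.7015e+5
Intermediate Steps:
T(Z, H) = (-37 + Z)/(428 + H)
o/281403 + 263897/T(-497, 321) = 296468/281403 + 263897/(((-37 - 497)/(428 + 321))) = 296468*(1/281403) + 263897/((-534/749)) = 296468/281403 + 263897/(((1/749)*(-534))) = 296468/281403 + 263897/(-534/749) = 296468/281403 + 263897*(-749/534) = 296468/281403 - 197658853/534 = -18540545298949/50089734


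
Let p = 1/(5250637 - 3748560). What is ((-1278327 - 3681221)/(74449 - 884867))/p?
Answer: 3724811490598/405209 ≈ 9.1923e+6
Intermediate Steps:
p = 1/1502077 ≈ 6.6574e-7
((-1278327 - 3681221)/(74449 - 884867))/p = ((-1278327 - 3681221)/(74449 - 884867))/(1/1502077) = -4959548/(-810418)*1502077 = -4959548*(-1/810418)*1502077 = (2479774/405209)*1502077 = 3724811490598/405209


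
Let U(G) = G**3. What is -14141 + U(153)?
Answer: 3567436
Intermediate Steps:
-14141 + U(153) = -14141 + 153**3 = -14141 + 3581577 = 3567436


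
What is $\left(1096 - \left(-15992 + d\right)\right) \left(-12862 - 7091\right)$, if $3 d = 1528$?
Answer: $-330794136$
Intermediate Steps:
$d = \frac{1528}{3}$ ($d = \frac{1}{3} \cdot 1528 = \frac{1528}{3} \approx 509.33$)
$\left(1096 - \left(-15992 + d\right)\right) \left(-12862 - 7091\right) = \left(1096 + \left(15992 - \frac{1528}{3}\right)\right) \left(-12862 - 7091\right) = \left(1096 + \left(15992 - \frac{1528}{3}\right)\right) \left(-19953\right) = \left(1096 + \frac{46448}{3}\right) \left(-19953\right) = \frac{49736}{3} \left(-19953\right) = -330794136$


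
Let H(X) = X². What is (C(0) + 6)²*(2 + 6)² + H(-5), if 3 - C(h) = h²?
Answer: 5209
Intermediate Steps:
C(h) = 3 - h²
(C(0) + 6)²*(2 + 6)² + H(-5) = ((3 - 1*0²) + 6)²*(2 + 6)² + (-5)² = ((3 - 1*0) + 6)²*8² + 25 = ((3 + 0) + 6)²*64 + 25 = (3 + 6)²*64 + 25 = 9²*64 + 25 = 81*64 + 25 = 5184 + 25 = 5209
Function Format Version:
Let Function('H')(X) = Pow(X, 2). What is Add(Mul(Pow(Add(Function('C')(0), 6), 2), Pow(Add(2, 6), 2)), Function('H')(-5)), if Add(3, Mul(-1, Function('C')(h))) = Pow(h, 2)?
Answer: 5209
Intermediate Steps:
Function('C')(h) = Add(3, Mul(-1, Pow(h, 2)))
Add(Mul(Pow(Add(Function('C')(0), 6), 2), Pow(Add(2, 6), 2)), Function('H')(-5)) = Add(Mul(Pow(Add(Add(3, Mul(-1, Pow(0, 2))), 6), 2), Pow(Add(2, 6), 2)), Pow(-5, 2)) = Add(Mul(Pow(Add(Add(3, Mul(-1, 0)), 6), 2), Pow(8, 2)), 25) = Add(Mul(Pow(Add(Add(3, 0), 6), 2), 64), 25) = Add(Mul(Pow(Add(3, 6), 2), 64), 25) = Add(Mul(Pow(9, 2), 64), 25) = Add(Mul(81, 64), 25) = Add(5184, 25) = 5209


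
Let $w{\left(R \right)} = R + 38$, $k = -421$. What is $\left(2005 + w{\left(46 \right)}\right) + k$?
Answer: $1668$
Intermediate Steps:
$w{\left(R \right)} = 38 + R$
$\left(2005 + w{\left(46 \right)}\right) + k = \left(2005 + \left(38 + 46\right)\right) - 421 = \left(2005 + 84\right) - 421 = 2089 - 421 = 1668$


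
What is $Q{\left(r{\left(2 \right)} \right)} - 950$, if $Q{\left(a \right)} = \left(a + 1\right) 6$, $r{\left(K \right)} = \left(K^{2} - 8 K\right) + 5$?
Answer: $-986$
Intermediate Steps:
$r{\left(K \right)} = 5 + K^{2} - 8 K$
$Q{\left(a \right)} = 6 + 6 a$ ($Q{\left(a \right)} = \left(1 + a\right) 6 = 6 + 6 a$)
$Q{\left(r{\left(2 \right)} \right)} - 950 = \left(6 + 6 \left(5 + 2^{2} - 16\right)\right) - 950 = \left(6 + 6 \left(5 + 4 - 16\right)\right) - 950 = \left(6 + 6 \left(-7\right)\right) - 950 = \left(6 - 42\right) - 950 = -36 - 950 = -986$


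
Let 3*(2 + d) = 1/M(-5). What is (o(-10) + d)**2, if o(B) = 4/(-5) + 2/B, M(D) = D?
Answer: 2116/225 ≈ 9.4044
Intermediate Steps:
o(B) = -4/5 + 2/B (o(B) = 4*(-1/5) + 2/B = -4/5 + 2/B)
d = -31/15 (d = -2 + (1/3)/(-5) = -2 + (1/3)*(-1/5) = -2 - 1/15 = -31/15 ≈ -2.0667)
(o(-10) + d)**2 = ((-4/5 + 2/(-10)) - 31/15)**2 = ((-4/5 + 2*(-1/10)) - 31/15)**2 = ((-4/5 - 1/5) - 31/15)**2 = (-1 - 31/15)**2 = (-46/15)**2 = 2116/225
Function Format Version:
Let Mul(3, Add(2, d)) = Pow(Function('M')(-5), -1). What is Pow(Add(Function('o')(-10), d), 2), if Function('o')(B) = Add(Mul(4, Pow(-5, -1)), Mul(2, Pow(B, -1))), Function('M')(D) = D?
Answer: Rational(2116, 225) ≈ 9.4044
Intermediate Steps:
Function('o')(B) = Add(Rational(-4, 5), Mul(2, Pow(B, -1))) (Function('o')(B) = Add(Mul(4, Rational(-1, 5)), Mul(2, Pow(B, -1))) = Add(Rational(-4, 5), Mul(2, Pow(B, -1))))
d = Rational(-31, 15) (d = Add(-2, Mul(Rational(1, 3), Pow(-5, -1))) = Add(-2, Mul(Rational(1, 3), Rational(-1, 5))) = Add(-2, Rational(-1, 15)) = Rational(-31, 15) ≈ -2.0667)
Pow(Add(Function('o')(-10), d), 2) = Pow(Add(Add(Rational(-4, 5), Mul(2, Pow(-10, -1))), Rational(-31, 15)), 2) = Pow(Add(Add(Rational(-4, 5), Mul(2, Rational(-1, 10))), Rational(-31, 15)), 2) = Pow(Add(Add(Rational(-4, 5), Rational(-1, 5)), Rational(-31, 15)), 2) = Pow(Add(-1, Rational(-31, 15)), 2) = Pow(Rational(-46, 15), 2) = Rational(2116, 225)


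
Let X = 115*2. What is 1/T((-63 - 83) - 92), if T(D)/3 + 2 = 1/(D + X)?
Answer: -8/51 ≈ -0.15686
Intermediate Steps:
X = 230
T(D) = -6 + 3/(230 + D) (T(D) = -6 + 3/(D + 230) = -6 + 3/(230 + D))
1/T((-63 - 83) - 92) = 1/(3*(-459 - 2*((-63 - 83) - 92))/(230 + ((-63 - 83) - 92))) = 1/(3*(-459 - 2*(-146 - 92))/(230 + (-146 - 92))) = 1/(3*(-459 - 2*(-238))/(230 - 238)) = 1/(3*(-459 + 476)/(-8)) = 1/(3*(-⅛)*17) = 1/(-51/8) = -8/51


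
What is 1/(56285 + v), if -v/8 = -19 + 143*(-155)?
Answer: 1/233757 ≈ 4.2779e-6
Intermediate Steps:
v = 177472 (v = -8*(-19 + 143*(-155)) = -8*(-19 - 22165) = -8*(-22184) = 177472)
1/(56285 + v) = 1/(56285 + 177472) = 1/233757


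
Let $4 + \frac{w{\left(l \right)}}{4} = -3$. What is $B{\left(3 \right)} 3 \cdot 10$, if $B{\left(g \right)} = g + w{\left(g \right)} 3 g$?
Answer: $-7470$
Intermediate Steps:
$w{\left(l \right)} = -28$ ($w{\left(l \right)} = -16 + 4 \left(-3\right) = -16 - 12 = -28$)
$B{\left(g \right)} = - 83 g$ ($B{\left(g \right)} = g - 28 \cdot 3 g = g - 84 g = - 83 g$)
$B{\left(3 \right)} 3 \cdot 10 = \left(-83\right) 3 \cdot 3 \cdot 10 = \left(-249\right) 3 \cdot 10 = \left(-747\right) 10 = -7470$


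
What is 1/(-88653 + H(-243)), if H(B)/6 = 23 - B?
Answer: -1/87057 ≈ -1.1487e-5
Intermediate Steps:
H(B) = 138 - 6*B (H(B) = 6*(23 - B) = 138 - 6*B)
1/(-88653 + H(-243)) = 1/(-88653 + (138 - 6*(-243))) = 1/(-88653 + (138 + 1458)) = 1/(-88653 + 1596) = 1/(-87057) = -1/87057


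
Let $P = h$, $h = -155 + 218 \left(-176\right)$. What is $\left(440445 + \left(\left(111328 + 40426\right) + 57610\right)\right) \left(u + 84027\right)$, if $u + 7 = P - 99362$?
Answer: $-35001961785$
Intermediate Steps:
$h = -38523$ ($h = -155 - 38368 = -38523$)
$P = -38523$
$u = -137892$ ($u = -7 - 137885 = -137892$)
$\left(440445 + \left(\left(111328 + 40426\right) + 57610\right)\right) \left(u + 84027\right) = \left(440445 + \left(\left(111328 + 40426\right) + 57610\right)\right) \left(-137892 + 84027\right) = \left(440445 + \left(151754 + 57610\right)\right) \left(-53865\right) = \left(440445 + 209364\right) \left(-53865\right) = 649809 \left(-53865\right) = -35001961785$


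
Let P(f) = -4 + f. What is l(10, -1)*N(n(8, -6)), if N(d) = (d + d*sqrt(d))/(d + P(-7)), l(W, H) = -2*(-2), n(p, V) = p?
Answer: -32/3 - 64*sqrt(2)/3 ≈ -40.837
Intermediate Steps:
l(W, H) = 4
N(d) = (d + d**(3/2))/(-11 + d) (N(d) = (d + d*sqrt(d))/(d + (-4 - 7)) = (d + d**(3/2))/(d - 11) = (d + d**(3/2))/(-11 + d))
l(10, -1)*N(n(8, -6)) = 4*((8 + 8**(3/2))/(-11 + 8)) = 4*((8 + 16*sqrt(2))/(-3)) = 4*(-(8 + 16*sqrt(2))/3) = 4*(-8/3 - 16*sqrt(2)/3) = -32/3 - 64*sqrt(2)/3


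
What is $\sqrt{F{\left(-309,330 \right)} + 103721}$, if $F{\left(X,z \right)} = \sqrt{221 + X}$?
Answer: $\sqrt{103721 + 2 i \sqrt{22}} \approx 322.06 + 0.015 i$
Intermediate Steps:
$\sqrt{F{\left(-309,330 \right)} + 103721} = \sqrt{\sqrt{221 - 309} + 103721} = \sqrt{\sqrt{-88} + 103721} = \sqrt{2 i \sqrt{22} + 103721} = \sqrt{103721 + 2 i \sqrt{22}}$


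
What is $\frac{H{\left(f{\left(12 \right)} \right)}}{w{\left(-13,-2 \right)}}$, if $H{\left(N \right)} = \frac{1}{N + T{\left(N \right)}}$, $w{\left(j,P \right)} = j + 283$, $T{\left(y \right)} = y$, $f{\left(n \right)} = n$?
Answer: $\frac{1}{6480} \approx 0.00015432$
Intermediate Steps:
$w{\left(j,P \right)} = 283 + j$
$H{\left(N \right)} = \frac{1}{2 N}$ ($H{\left(N \right)} = \frac{1}{N + N} = \frac{1}{2 N}$)
$\frac{H{\left(f{\left(12 \right)} \right)}}{w{\left(-13,-2 \right)}} = \frac{\frac{1}{2} \cdot \frac{1}{12}}{283 - 13} = \frac{\frac{1}{2} \cdot \frac{1}{12}}{270} = \frac{1}{24} \cdot \frac{1}{270} = \frac{1}{6480}$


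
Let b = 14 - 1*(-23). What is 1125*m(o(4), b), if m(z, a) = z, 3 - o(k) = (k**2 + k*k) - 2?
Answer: -30375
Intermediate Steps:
o(k) = 5 - 2*k**2 (o(k) = 3 - ((k**2 + k*k) - 2) = 3 - ((k**2 + k**2) - 2) = 3 - (2*k**2 - 2) = 3 - (-2 + 2*k**2) = 3 + (2 - 2*k**2) = 5 - 2*k**2)
b = 37 (b = 14 + 23 = 37)
1125*m(o(4), b) = 1125*(5 - 2*4**2) = 1125*(5 - 2*16) = 1125*(5 - 32) = 1125*(-27) = -30375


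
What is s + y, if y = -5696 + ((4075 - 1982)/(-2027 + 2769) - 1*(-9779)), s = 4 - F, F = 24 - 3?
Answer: 431295/106 ≈ 4068.8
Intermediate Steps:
F = 21
s = -17 (s = 4 - 1*21 = 4 - 21 = -17)
y = 433097/106 (y = -5696 + (2093/742 + 9779) = -5696 + (2093*(1/742) + 9779) = -5696 + (299/106 + 9779) = -5696 + 1036873/106 = 433097/106 ≈ 4085.8)
s + y = -17 + 433097/106 = 431295/106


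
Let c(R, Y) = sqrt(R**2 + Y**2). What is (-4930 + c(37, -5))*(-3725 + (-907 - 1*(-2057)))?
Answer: 12694750 - 2575*sqrt(1394) ≈ 1.2599e+7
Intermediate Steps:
(-4930 + c(37, -5))*(-3725 + (-907 - 1*(-2057))) = (-4930 + sqrt(37**2 + (-5)**2))*(-3725 + (-907 - 1*(-2057))) = (-4930 + sqrt(1369 + 25))*(-3725 + (-907 + 2057)) = (-4930 + sqrt(1394))*(-3725 + 1150) = (-4930 + sqrt(1394))*(-2575) = 12694750 - 2575*sqrt(1394)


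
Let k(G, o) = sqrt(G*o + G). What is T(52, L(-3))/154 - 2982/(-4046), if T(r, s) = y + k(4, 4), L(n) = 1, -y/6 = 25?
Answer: -5274/22253 + sqrt(5)/77 ≈ -0.20796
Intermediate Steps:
k(G, o) = sqrt(G + G*o)
y = -150 (y = -6*25 = -150)
T(r, s) = -150 + 2*sqrt(5) (T(r, s) = -150 + sqrt(4*(1 + 4)) = -150 + sqrt(4*5) = -150 + sqrt(20) = -150 + 2*sqrt(5))
T(52, L(-3))/154 - 2982/(-4046) = (-150 + 2*sqrt(5))/154 - 2982/(-4046) = (-150 + 2*sqrt(5))*(1/154) - 2982*(-1/4046) = (-75/77 + sqrt(5)/77) + 213/289 = -5274/22253 + sqrt(5)/77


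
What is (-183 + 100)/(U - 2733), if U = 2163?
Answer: 83/570 ≈ 0.14561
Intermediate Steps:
(-183 + 100)/(U - 2733) = (-183 + 100)/(2163 - 2733) = -83/(-570) = -83*(-1/570) = 83/570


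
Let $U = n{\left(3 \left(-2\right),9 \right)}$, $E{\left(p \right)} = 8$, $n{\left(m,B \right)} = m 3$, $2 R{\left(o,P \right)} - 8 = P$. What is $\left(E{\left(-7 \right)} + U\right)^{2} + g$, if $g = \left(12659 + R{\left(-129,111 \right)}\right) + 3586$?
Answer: $\frac{32809}{2} \approx 16405.0$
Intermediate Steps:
$R{\left(o,P \right)} = 4 + \frac{P}{2}$
$n{\left(m,B \right)} = 3 m$
$g = \frac{32609}{2}$ ($g = \left(12659 + \left(4 + \frac{1}{2} \cdot 111\right)\right) + 3586 = \left(12659 + \left(4 + \frac{111}{2}\right)\right) + 3586 = \left(12659 + \frac{119}{2}\right) + 3586 = \frac{25437}{2} + 3586 = \frac{32609}{2} \approx 16305.0$)
$U = -18$ ($U = 3 \cdot 3 \left(-2\right) = 3 \left(-6\right) = -18$)
$\left(E{\left(-7 \right)} + U\right)^{2} + g = \left(8 - 18\right)^{2} + \frac{32609}{2} = \left(-10\right)^{2} + \frac{32609}{2} = 100 + \frac{32609}{2} = \frac{32809}{2}$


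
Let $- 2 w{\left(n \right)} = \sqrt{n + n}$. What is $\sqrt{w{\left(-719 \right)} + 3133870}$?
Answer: $\frac{\sqrt{12535480 - 2 i \sqrt{1438}}}{2} \approx 1770.3 - 0.0053552 i$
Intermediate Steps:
$w{\left(n \right)} = - \frac{\sqrt{2} \sqrt{n}}{2}$ ($w{\left(n \right)} = - \frac{\sqrt{n + n}}{2} = - \frac{\sqrt{2 n}}{2} = - \frac{\sqrt{2} \sqrt{n}}{2}$)
$\sqrt{w{\left(-719 \right)} + 3133870} = \sqrt{- \frac{\sqrt{2} \sqrt{-719}}{2} + 3133870} = \sqrt{- \frac{\sqrt{2} i \sqrt{719}}{2} + 3133870} = \sqrt{- \frac{i \sqrt{1438}}{2} + 3133870} = \sqrt{3133870 - \frac{i \sqrt{1438}}{2}}$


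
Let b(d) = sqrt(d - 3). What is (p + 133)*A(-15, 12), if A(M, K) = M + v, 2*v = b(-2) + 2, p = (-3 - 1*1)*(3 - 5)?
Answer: -1974 + 141*I*sqrt(5)/2 ≈ -1974.0 + 157.64*I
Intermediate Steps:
b(d) = sqrt(-3 + d)
p = 8 (p = (-3 - 1)*(-2) = -4*(-2) = 8)
v = 1 + I*sqrt(5)/2 (v = (sqrt(-3 - 2) + 2)/2 = (sqrt(-5) + 2)/2 = (I*sqrt(5) + 2)/2 = (2 + I*sqrt(5))/2 = 1 + I*sqrt(5)/2 ≈ 1.0 + 1.118*I)
A(M, K) = 1 + M + I*sqrt(5)/2 (A(M, K) = M + (1 + I*sqrt(5)/2) = 1 + M + I*sqrt(5)/2)
(p + 133)*A(-15, 12) = (8 + 133)*(1 - 15 + I*sqrt(5)/2) = 141*(-14 + I*sqrt(5)/2) = -1974 + 141*I*sqrt(5)/2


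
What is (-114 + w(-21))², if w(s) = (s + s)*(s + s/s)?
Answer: 527076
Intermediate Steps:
w(s) = 2*s*(1 + s) (w(s) = (2*s)*(s + 1) = (2*s)*(1 + s) = 2*s*(1 + s))
(-114 + w(-21))² = (-114 + 2*(-21)*(1 - 21))² = (-114 + 2*(-21)*(-20))² = (-114 + 840)² = 726² = 527076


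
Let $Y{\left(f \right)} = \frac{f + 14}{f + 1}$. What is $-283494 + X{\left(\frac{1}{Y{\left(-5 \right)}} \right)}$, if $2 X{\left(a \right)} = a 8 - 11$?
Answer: $- \frac{5103023}{18} \approx -2.835 \cdot 10^{5}$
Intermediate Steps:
$Y{\left(f \right)} = \frac{14 + f}{1 + f}$
$X{\left(a \right)} = - \frac{11}{2} + 4 a$ ($X{\left(a \right)} = \frac{a 8 - 11}{2} = \frac{8 a - 11}{2} = \frac{-11 + 8 a}{2} = - \frac{11}{2} + 4 a$)
$-283494 + X{\left(\frac{1}{Y{\left(-5 \right)}} \right)} = -283494 - \left(\frac{11}{2} - \frac{4}{\frac{1}{1 - 5} \left(14 - 5\right)}\right) = -283494 - \left(\frac{11}{2} - \frac{4}{\frac{1}{-4} \cdot 9}\right) = -283494 - \left(\frac{11}{2} - \frac{4}{\left(- \frac{1}{4}\right) 9}\right) = -283494 - \left(\frac{11}{2} - \frac{4}{- \frac{9}{4}}\right) = -283494 + \left(- \frac{11}{2} + 4 \left(- \frac{4}{9}\right)\right) = -283494 - \frac{131}{18} = - \frac{5103023}{18}$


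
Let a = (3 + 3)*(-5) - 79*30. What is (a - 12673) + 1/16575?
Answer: -249834974/16575 ≈ -15073.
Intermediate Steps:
a = -2400 (a = 6*(-5) - 2370 = -30 - 2370 = -2400)
(a - 12673) + 1/16575 = (-2400 - 12673) + 1/16575 = -15073 + 1/16575 = -249834974/16575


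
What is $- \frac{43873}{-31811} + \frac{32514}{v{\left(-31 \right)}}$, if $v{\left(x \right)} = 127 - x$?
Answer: $\frac{520617394}{2513069} \approx 207.16$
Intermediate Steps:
$- \frac{43873}{-31811} + \frac{32514}{v{\left(-31 \right)}} = - \frac{43873}{-31811} + \frac{32514}{127 - -31} = \left(-43873\right) \left(- \frac{1}{31811}\right) + \frac{32514}{127 + 31} = \frac{43873}{31811} + \frac{32514}{158} = \frac{43873}{31811} + 32514 \cdot \frac{1}{158} = \frac{43873}{31811} + \frac{16257}{79} = \frac{520617394}{2513069}$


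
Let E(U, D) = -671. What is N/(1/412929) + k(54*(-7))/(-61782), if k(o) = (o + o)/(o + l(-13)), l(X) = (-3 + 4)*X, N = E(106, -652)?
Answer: -159362940557817/575161 ≈ -2.7708e+8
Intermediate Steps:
N = -671
l(X) = X (l(X) = 1*X = X)
k(o) = 2*o/(-13 + o) (k(o) = (o + o)/(o - 13) = (2*o)/(-13 + o) = 2*o/(-13 + o))
N/(1/412929) + k(54*(-7))/(-61782) = -671/(1/412929) + (2*(54*(-7))/(-13 + 54*(-7)))/(-61782) = -671/1/412929 + (2*(-378)/(-13 - 378))*(-1/61782) = -671*412929 + (2*(-378)/(-391))*(-1/61782) = -277075359 + (2*(-378)*(-1/391))*(-1/61782) = -277075359 + (756/391)*(-1/61782) = -277075359 - 18/575161 = -159362940557817/575161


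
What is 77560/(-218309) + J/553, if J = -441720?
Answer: -13782048880/17246411 ≈ -799.13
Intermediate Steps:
77560/(-218309) + J/553 = 77560/(-218309) - 441720/553 = 77560*(-1/218309) - 441720*1/553 = -11080/31187 - 441720/553 = -13782048880/17246411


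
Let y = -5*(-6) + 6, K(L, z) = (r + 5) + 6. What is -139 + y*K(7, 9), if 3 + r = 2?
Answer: 221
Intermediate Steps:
r = -1 (r = -3 + 2 = -1)
K(L, z) = 10 (K(L, z) = (-1 + 5) + 6 = 4 + 6 = 10)
y = 36 (y = 30 + 6 = 36)
-139 + y*K(7, 9) = -139 + 36*10 = -139 + 360 = 221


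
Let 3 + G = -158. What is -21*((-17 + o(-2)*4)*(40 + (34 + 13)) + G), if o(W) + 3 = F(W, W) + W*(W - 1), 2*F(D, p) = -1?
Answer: 16170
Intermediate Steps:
G = -161 (G = -3 - 158 = -161)
F(D, p) = -1/2 (F(D, p) = (1/2)*(-1) = -1/2)
o(W) = -7/2 + W*(-1 + W) (o(W) = -3 + (-1/2 + W*(W - 1)) = -3 + (-1/2 + W*(-1 + W)) = -7/2 + W*(-1 + W))
-21*((-17 + o(-2)*4)*(40 + (34 + 13)) + G) = -21*((-17 + (-7/2 + (-2)**2 - 1*(-2))*4)*(40 + (34 + 13)) - 161) = -21*((-17 + (-7/2 + 4 + 2)*4)*(40 + 47) - 161) = -21*((-17 + (5/2)*4)*87 - 161) = -21*((-17 + 10)*87 - 161) = -21*(-7*87 - 161) = -21*(-609 - 161) = -21*(-770) = 16170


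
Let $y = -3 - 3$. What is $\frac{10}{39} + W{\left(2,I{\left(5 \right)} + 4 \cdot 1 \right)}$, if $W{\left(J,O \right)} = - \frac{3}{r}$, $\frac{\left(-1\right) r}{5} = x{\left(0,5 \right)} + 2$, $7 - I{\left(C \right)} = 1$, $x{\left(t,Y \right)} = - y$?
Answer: $\frac{517}{1560} \approx 0.33141$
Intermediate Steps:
$y = -6$ ($y = -3 - 3 = -6$)
$x{\left(t,Y \right)} = 6$ ($x{\left(t,Y \right)} = \left(-1\right) \left(-6\right) = 6$)
$I{\left(C \right)} = 6$ ($I{\left(C \right)} = 7 - 1 = 6$)
$r = -40$ ($r = - 5 \left(6 + 2\right) = \left(-5\right) 8 = -40$)
$W{\left(J,O \right)} = \frac{3}{40}$ ($W{\left(J,O \right)} = - \frac{3}{-40} = \left(-3\right) \left(- \frac{1}{40}\right) = \frac{3}{40}$)
$\frac{10}{39} + W{\left(2,I{\left(5 \right)} + 4 \cdot 1 \right)} = \frac{10}{39} + \frac{3}{40} = \frac{517}{1560}$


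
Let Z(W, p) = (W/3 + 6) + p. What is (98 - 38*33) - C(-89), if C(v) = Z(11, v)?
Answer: -3230/3 ≈ -1076.7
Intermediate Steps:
Z(W, p) = 6 + p + W/3 (Z(W, p) = (W*(1/3) + 6) + p = (W/3 + 6) + p = (6 + W/3) + p = 6 + p + W/3)
C(v) = 29/3 + v (C(v) = 6 + v + (1/3)*11 = 6 + v + 11/3 = 29/3 + v)
(98 - 38*33) - C(-89) = (98 - 38*33) - (29/3 - 89) = (98 - 1254) - 1*(-238/3) = -1156 + 238/3 = -3230/3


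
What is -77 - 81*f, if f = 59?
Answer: -4856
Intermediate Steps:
-77 - 81*f = -77 - 81*59 = -77 - 4779 = -4856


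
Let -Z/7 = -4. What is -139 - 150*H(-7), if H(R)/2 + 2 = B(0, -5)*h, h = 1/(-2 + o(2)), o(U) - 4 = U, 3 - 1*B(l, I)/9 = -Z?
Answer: -20464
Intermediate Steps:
Z = 28 (Z = -7*(-4) = 28)
B(l, I) = 279 (B(l, I) = 27 - (-9)*28 = 27 - 9*(-28) = 27 + 252 = 279)
o(U) = 4 + U
h = ¼ (h = 1/(-2 + (4 + 2)) = 1/(-2 + 6) = 1/4 = ¼ ≈ 0.25000)
H(R) = 271/2 (H(R) = -4 + 2*(279*(¼)) = -4 + 2*(279/4) = -4 + 279/2 = 271/2)
-139 - 150*H(-7) = -139 - 150*271/2 = -139 - 20325 = -20464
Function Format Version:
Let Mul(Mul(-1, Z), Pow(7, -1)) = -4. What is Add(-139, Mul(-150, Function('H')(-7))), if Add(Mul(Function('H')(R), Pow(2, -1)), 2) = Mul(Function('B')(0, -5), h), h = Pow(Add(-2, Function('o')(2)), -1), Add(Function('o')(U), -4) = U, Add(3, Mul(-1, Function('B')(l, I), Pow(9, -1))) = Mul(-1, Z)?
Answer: -20464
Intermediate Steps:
Z = 28 (Z = Mul(-7, -4) = 28)
Function('B')(l, I) = 279 (Function('B')(l, I) = Add(27, Mul(-9, Mul(-1, 28))) = Add(27, Mul(-9, -28)) = Add(27, 252) = 279)
Function('o')(U) = Add(4, U)
h = Rational(1, 4) (h = Pow(Add(-2, Add(4, 2)), -1) = Pow(Add(-2, 6), -1) = Pow(4, -1) = Rational(1, 4) ≈ 0.25000)
Function('H')(R) = Rational(271, 2) (Function('H')(R) = Add(-4, Mul(2, Mul(279, Rational(1, 4)))) = Add(-4, Mul(2, Rational(279, 4))) = Add(-4, Rational(279, 2)) = Rational(271, 2))
Add(-139, Mul(-150, Function('H')(-7))) = Add(-139, Mul(-150, Rational(271, 2))) = Add(-139, -20325) = -20464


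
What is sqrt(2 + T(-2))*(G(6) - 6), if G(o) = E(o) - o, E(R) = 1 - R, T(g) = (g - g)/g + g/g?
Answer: -17*sqrt(3) ≈ -29.445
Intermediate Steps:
T(g) = 1 (T(g) = 0/g + 1 = 0 + 1 = 1)
G(o) = 1 - 2*o (G(o) = (1 - o) - o = 1 - 2*o)
sqrt(2 + T(-2))*(G(6) - 6) = sqrt(2 + 1)*((1 - 2*6) - 6) = sqrt(3)*((1 - 12) - 6) = sqrt(3)*(-11 - 6) = sqrt(3)*(-17) = -17*sqrt(3)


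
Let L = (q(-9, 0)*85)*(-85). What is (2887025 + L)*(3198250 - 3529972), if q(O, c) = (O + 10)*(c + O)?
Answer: -979259930100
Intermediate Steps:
q(O, c) = (10 + O)*(O + c)
L = 65025 (L = (((-9)² + 10*(-9) + 10*0 - 9*0)*85)*(-85) = ((81 - 90 + 0 + 0)*85)*(-85) = -9*85*(-85) = -765*(-85) = 65025)
(2887025 + L)*(3198250 - 3529972) = (2887025 + 65025)*(3198250 - 3529972) = 2952050*(-331722) = -979259930100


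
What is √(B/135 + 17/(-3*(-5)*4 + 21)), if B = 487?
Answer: √7730/45 ≈ 1.9538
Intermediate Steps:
√(B/135 + 17/(-3*(-5)*4 + 21)) = √(487/135 + 17/(-3*(-5)*4 + 21)) = √(487*(1/135) + 17/(15*4 + 21)) = √(487/135 + 17/(60 + 21)) = √(487/135 + 17/81) = √(1546/405) = √7730/45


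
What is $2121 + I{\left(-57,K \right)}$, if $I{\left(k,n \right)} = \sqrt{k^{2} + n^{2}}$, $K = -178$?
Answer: $2121 + \sqrt{34933} \approx 2307.9$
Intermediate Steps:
$2121 + I{\left(-57,K \right)} = 2121 + \sqrt{\left(-57\right)^{2} + \left(-178\right)^{2}} = 2121 + \sqrt{3249 + 31684} = 2121 + \sqrt{34933}$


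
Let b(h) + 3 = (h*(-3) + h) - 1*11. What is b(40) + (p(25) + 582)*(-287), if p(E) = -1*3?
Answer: -166267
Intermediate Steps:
p(E) = -3
b(h) = -14 - 2*h (b(h) = -3 + ((h*(-3) + h) - 1*11) = -3 + ((-3*h + h) - 11) = -3 + (-2*h - 11) = -3 + (-11 - 2*h) = -14 - 2*h)
b(40) + (p(25) + 582)*(-287) = (-14 - 2*40) + (-3 + 582)*(-287) = (-14 - 80) + 579*(-287) = -94 - 166173 = -166267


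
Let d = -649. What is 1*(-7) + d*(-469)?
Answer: 304374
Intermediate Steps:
1*(-7) + d*(-469) = 1*(-7) - 649*(-469) = -7 + 304381 = 304374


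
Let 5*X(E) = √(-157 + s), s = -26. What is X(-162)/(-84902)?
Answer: -I*√183/424510 ≈ -3.1867e-5*I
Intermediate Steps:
X(E) = I*√183/5 (X(E) = √(-157 - 26)/5 = √(-183)/5 = (I*√183)/5 = I*√183/5)
X(-162)/(-84902) = (I*√183/5)/(-84902) = (I*√183/5)*(-1/84902) = -I*√183/424510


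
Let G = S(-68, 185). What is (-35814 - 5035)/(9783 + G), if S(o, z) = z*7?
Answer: -40849/11078 ≈ -3.6874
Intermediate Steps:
S(o, z) = 7*z
G = 1295 (G = 7*185 = 1295)
(-35814 - 5035)/(9783 + G) = (-35814 - 5035)/(9783 + 1295) = -40849/11078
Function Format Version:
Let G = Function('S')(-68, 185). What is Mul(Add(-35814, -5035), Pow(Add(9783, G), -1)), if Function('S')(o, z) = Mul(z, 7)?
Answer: Rational(-40849, 11078) ≈ -3.6874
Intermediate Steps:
Function('S')(o, z) = Mul(7, z)
G = 1295 (G = Mul(7, 185) = 1295)
Mul(Add(-35814, -5035), Pow(Add(9783, G), -1)) = Mul(Add(-35814, -5035), Pow(Add(9783, 1295), -1)) = Mul(-40849, Pow(11078, -1)) = Mul(-40849, Rational(1, 11078)) = Rational(-40849, 11078)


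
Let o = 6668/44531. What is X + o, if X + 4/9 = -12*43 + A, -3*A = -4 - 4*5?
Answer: -203713844/400779 ≈ -508.29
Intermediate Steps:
A = 8 (A = -(-4 - 4*5)/3 = -(-4 - 20)/3 = -⅓*(-24) = 8)
o = 6668/44531 (o = 6668*(1/44531) = 6668/44531 ≈ 0.14974)
X = -4576/9 (X = -4/9 + (-12*43 + 8) = -4/9 + (-516 + 8) = -4/9 - 508 = -4576/9 ≈ -508.44)
X + o = -4576/9 + 6668/44531 = -203713844/400779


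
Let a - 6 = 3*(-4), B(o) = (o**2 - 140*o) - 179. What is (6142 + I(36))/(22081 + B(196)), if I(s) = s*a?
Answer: 2963/16439 ≈ 0.18024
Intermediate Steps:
B(o) = -179 + o**2 - 140*o
a = -6 (a = 6 + 3*(-4) = 6 - 12 = -6)
I(s) = -6*s (I(s) = s*(-6) = -6*s)
(6142 + I(36))/(22081 + B(196)) = (6142 - 6*36)/(22081 + (-179 + 196**2 - 140*196)) = (6142 - 216)/(22081 + (-179 + 38416 - 27440)) = 5926/(22081 + 10797) = 5926/32878 = 5926*(1/32878) = 2963/16439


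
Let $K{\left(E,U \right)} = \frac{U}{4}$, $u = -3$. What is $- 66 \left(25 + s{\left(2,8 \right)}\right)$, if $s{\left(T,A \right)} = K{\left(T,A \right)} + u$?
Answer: $-1584$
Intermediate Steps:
$K{\left(E,U \right)} = \frac{U}{4}$ ($K{\left(E,U \right)} = U \frac{1}{4} = \frac{U}{4}$)
$s{\left(T,A \right)} = -3 + \frac{A}{4}$ ($s{\left(T,A \right)} = \frac{A}{4} - 3 = -3 + \frac{A}{4}$)
$- 66 \left(25 + s{\left(2,8 \right)}\right) = - 66 \left(25 + \left(-3 + \frac{1}{4} \cdot 8\right)\right) = - 66 \left(25 + \left(-3 + 2\right)\right) = - 66 \left(25 - 1\right) = \left(-66\right) 24 = -1584$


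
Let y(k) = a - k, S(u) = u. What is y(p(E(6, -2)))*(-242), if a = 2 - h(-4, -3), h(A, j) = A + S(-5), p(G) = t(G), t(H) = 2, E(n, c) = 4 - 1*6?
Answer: -2178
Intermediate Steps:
E(n, c) = -2 (E(n, c) = 4 - 6 = -2)
p(G) = 2
h(A, j) = -5 + A (h(A, j) = A - 5 = -5 + A)
a = 11 (a = 2 - (-5 - 4) = 2 - 1*(-9) = 2 + 9 = 11)
y(k) = 11 - k
y(p(E(6, -2)))*(-242) = (11 - 1*2)*(-242) = (11 - 2)*(-242) = 9*(-242) = -2178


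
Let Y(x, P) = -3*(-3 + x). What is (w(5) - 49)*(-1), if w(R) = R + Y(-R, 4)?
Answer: 20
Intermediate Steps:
Y(x, P) = 9 - 3*x
w(R) = 9 + 4*R (w(R) = R + (9 - (-3)*R) = R + (9 + 3*R) = 9 + 4*R)
(w(5) - 49)*(-1) = ((9 + 4*5) - 49)*(-1) = ((9 + 20) - 49)*(-1) = (29 - 49)*(-1) = -20*(-1) = 20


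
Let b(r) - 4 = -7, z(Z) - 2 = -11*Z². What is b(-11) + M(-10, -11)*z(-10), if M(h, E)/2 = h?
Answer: 21957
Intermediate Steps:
z(Z) = 2 - 11*Z²
M(h, E) = 2*h
b(r) = -3 (b(r) = 4 - 7 = -3)
b(-11) + M(-10, -11)*z(-10) = -3 + (2*(-10))*(2 - 11*(-10)²) = -3 - 20*(2 - 11*100) = -3 - 20*(2 - 1100) = -3 - 20*(-1098) = -3 + 21960 = 21957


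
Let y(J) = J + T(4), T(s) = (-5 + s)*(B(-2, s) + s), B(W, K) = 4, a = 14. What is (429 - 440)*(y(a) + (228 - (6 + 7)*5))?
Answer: -1859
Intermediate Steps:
T(s) = (-5 + s)*(4 + s)
y(J) = -8 + J (y(J) = J + (-20 + 4**2 - 1*4) = J + (-20 + 16 - 4) = J - 8 = -8 + J)
(429 - 440)*(y(a) + (228 - (6 + 7)*5)) = (429 - 440)*((-8 + 14) + (228 - (6 + 7)*5)) = -11*(6 + (228 - 13*5)) = -11*(6 + (228 - 1*65)) = -11*(6 + (228 - 65)) = -11*(6 + 163) = -11*169 = -1859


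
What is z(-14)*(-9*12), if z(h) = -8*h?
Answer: -12096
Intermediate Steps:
z(-14)*(-9*12) = (-8*(-14))*(-9*12) = 112*(-108) = -12096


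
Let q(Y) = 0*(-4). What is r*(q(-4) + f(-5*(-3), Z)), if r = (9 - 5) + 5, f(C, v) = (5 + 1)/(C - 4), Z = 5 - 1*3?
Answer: 54/11 ≈ 4.9091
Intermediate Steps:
q(Y) = 0
Z = 2 (Z = 5 - 3 = 2)
f(C, v) = 6/(-4 + C)
r = 9 (r = 4 + 5 = 9)
r*(q(-4) + f(-5*(-3), Z)) = 9*(0 + 6/(-4 - 5*(-3))) = 9*(0 + 6/(-4 + 15)) = 9*(0 + 6/11) = 9*(6/11) = 54/11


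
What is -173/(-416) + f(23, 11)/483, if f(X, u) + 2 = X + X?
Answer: 101863/200928 ≈ 0.50696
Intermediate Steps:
f(X, u) = -2 + 2*X (f(X, u) = -2 + (X + X) = -2 + 2*X)
-173/(-416) + f(23, 11)/483 = -173/(-416) + (-2 + 2*23)/483 = -173*(-1/416) + (-2 + 46)*(1/483) = 173/416 + 44*(1/483) = 173/416 + 44/483 = 101863/200928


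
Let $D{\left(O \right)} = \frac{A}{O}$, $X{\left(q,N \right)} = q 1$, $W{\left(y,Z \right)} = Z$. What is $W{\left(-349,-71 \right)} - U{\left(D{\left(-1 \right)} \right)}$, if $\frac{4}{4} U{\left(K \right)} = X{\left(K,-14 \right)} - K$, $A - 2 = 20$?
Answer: $-71$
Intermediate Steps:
$A = 22$ ($A = 2 + 20 = 22$)
$X{\left(q,N \right)} = q$
$D{\left(O \right)} = \frac{22}{O}$
$U{\left(K \right)} = 0$ ($U{\left(K \right)} = K - K = 0$)
$W{\left(-349,-71 \right)} - U{\left(D{\left(-1 \right)} \right)} = -71 - 0 = -71 + 0 = -71$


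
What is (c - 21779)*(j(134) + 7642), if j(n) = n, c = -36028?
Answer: -449507232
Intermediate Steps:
(c - 21779)*(j(134) + 7642) = (-36028 - 21779)*(134 + 7642) = -57807*7776 = -449507232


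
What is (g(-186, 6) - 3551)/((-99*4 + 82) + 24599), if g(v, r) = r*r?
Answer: -703/4857 ≈ -0.14474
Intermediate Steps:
g(v, r) = r²
(g(-186, 6) - 3551)/((-99*4 + 82) + 24599) = (6² - 3551)/((-99*4 + 82) + 24599) = (36 - 3551)/((-396 + 82) + 24599) = -3515/(-314 + 24599) = -3515/24285 = -3515*1/24285 = -703/4857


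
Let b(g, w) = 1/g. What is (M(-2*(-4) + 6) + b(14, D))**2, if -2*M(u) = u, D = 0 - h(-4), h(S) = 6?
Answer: 9409/196 ≈ 48.005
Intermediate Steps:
D = -6 (D = 0 - 1*6 = 0 - 6 = -6)
M(u) = -u/2
(M(-2*(-4) + 6) + b(14, D))**2 = (-(-2*(-4) + 6)/2 + 1/14)**2 = (-(8 + 6)/2 + 1/14)**2 = (-1/2*14 + 1/14)**2 = (-7 + 1/14)**2 = (-97/14)**2 = 9409/196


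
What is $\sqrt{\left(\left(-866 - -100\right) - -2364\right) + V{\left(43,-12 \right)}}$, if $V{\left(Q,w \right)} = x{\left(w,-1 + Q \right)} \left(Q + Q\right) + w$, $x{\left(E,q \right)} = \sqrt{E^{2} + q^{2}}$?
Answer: $\sqrt{1586 + 516 \sqrt{53}} \approx 73.093$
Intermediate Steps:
$V{\left(Q,w \right)} = w + 2 Q \sqrt{w^{2} + \left(-1 + Q\right)^{2}}$ ($V{\left(Q,w \right)} = \sqrt{w^{2} + \left(-1 + Q\right)^{2}} \left(Q + Q\right) + w = \sqrt{w^{2} + \left(-1 + Q\right)^{2}} \cdot 2 Q + w = 2 Q \sqrt{w^{2} + \left(-1 + Q\right)^{2}} + w = w + 2 Q \sqrt{w^{2} + \left(-1 + Q\right)^{2}}$)
$\sqrt{\left(\left(-866 - -100\right) - -2364\right) + V{\left(43,-12 \right)}} = \sqrt{\left(\left(-866 - -100\right) - -2364\right) - \left(12 - 86 \sqrt{\left(-12\right)^{2} + \left(-1 + 43\right)^{2}}\right)} = \sqrt{\left(\left(-866 + 100\right) + 2364\right) - \left(12 - 86 \sqrt{144 + 42^{2}}\right)} = \sqrt{\left(-766 + 2364\right) - \left(12 - 86 \sqrt{144 + 1764}\right)} = \sqrt{1598 - \left(12 - 86 \sqrt{1908}\right)} = \sqrt{1598 - \left(12 - 86 \cdot 6 \sqrt{53}\right)} = \sqrt{1598 - \left(12 - 516 \sqrt{53}\right)} = \sqrt{1586 + 516 \sqrt{53}}$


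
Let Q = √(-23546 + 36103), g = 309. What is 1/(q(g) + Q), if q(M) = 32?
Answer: -32/11533 + √12557/11533 ≈ 0.0069416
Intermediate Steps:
Q = √12557 ≈ 112.06
1/(q(g) + Q) = 1/(32 + √12557)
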